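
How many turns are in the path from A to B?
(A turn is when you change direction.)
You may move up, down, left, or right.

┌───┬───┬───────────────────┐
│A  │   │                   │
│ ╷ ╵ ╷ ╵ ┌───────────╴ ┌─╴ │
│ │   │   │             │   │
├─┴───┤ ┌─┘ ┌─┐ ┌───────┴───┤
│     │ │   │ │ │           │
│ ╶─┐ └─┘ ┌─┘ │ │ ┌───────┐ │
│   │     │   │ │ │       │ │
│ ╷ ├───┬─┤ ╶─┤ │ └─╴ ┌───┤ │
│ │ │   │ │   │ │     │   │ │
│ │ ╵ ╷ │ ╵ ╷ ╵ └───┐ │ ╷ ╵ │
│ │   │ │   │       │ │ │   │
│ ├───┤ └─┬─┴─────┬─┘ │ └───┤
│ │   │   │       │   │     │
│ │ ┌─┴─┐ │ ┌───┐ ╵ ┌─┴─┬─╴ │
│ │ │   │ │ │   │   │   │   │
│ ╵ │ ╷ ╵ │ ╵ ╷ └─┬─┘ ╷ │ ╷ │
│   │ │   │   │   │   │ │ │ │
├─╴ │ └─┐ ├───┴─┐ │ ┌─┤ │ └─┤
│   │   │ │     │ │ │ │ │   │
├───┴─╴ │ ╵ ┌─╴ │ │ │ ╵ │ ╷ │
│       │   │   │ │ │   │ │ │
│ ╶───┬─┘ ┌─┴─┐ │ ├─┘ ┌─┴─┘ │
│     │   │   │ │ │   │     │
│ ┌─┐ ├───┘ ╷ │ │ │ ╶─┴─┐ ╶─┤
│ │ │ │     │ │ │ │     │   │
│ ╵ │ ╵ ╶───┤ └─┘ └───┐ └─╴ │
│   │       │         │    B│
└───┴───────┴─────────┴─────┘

Directions: right, down, right, up, right, down, right, up, right, right, right, right, right, right, right, down, left, left, left, left, left, left, down, left, down, left, left, up, left, left, down, right, down, down, right, up, right, down, down, right, down, down, left, up, left, down, down, right, down, left, left, left, down, right, right, down, down, right, up, right, right, up, right, down, down, right, right, up, up, up, up, up, left, up, left, down, left, up, up, right, right, right, down, right, up, right, up, up, left, left, up, up, right, right, right, right, right, down, down, down, left, up, left, down, down, right, right, down, left, down, down, right, down, down, left, down, right, down
Number of turns: 73

Solution:

┌───┬───┬───────────────────┐
│A ↓│↱ ↓│↱ → → → → → → ↓    │
│ ╷ ╵ ╷ ╵ ┌───────────╴ ┌─╴ │
│ │↳ ↑│↳ ↑│↓ ← ← ← ← ← ↲│   │
├─┴───┤ ┌─┘ ┌─┐ ┌───────┴───┤
│↓ ← ↰│ │↓ ↲│ │ │↱ → → → → ↓│
│ ╶─┐ └─┘ ┌─┘ │ │ ┌───────┐ │
│↳ ↓│↑ ← ↲│   │ │↑│       │↓│
│ ╷ ├───┬─┤ ╶─┤ │ └─╴ ┌───┤ │
│ │↓│↱ ↓│ │   │ │↑ ← ↰│↓ ↰│↓│
│ │ ╵ ╷ │ ╵ ╷ ╵ └───┐ │ ╷ ╵ │
│ │↳ ↑│↓│   │       │↑│↓│↑ ↲│
│ ├───┤ └─┬─┴─────┬─┘ │ └───┤
│ │   │↳ ↓│↱ → → ↓│↱ ↑│↳ → ↓│
│ │ ┌─┴─┐ │ ┌───┐ ╵ ┌─┴─┬─╴ │
│ │ │↓ ↰│↓│↑│↓ ↰│↳ ↑│   │↓ ↲│
│ ╵ │ ╷ ╵ │ ╵ ╷ └─┬─┘ ╷ │ ╷ │
│   │↓│↑ ↲│↑ ↲│↑ ↰│   │ │↓│ │
├─╴ │ └─┐ ├───┴─┐ │ ┌─┤ │ └─┤
│   │↳ ↓│ │     │↑│ │ │ │↳ ↓│
├───┴─╴ │ ╵ ┌─╴ │ │ │ ╵ │ ╷ │
│↓ ← ← ↲│   │   │↑│ │   │ │↓│
│ ╶───┬─┘ ┌─┴─┐ │ ├─┘ ┌─┴─┘ │
│↳ → ↓│   │↱ ↓│ │↑│   │  ↓ ↲│
│ ┌─┐ ├───┘ ╷ │ │ │ ╶─┴─┐ ╶─┤
│ │ │↓│↱ → ↑│↓│ │↑│     │↳ ↓│
│ ╵ │ ╵ ╶───┤ └─┘ └───┐ └─╴ │
│   │↳ ↑    │↳ → ↑    │    B│
└───┴───────┴─────────┴─────┘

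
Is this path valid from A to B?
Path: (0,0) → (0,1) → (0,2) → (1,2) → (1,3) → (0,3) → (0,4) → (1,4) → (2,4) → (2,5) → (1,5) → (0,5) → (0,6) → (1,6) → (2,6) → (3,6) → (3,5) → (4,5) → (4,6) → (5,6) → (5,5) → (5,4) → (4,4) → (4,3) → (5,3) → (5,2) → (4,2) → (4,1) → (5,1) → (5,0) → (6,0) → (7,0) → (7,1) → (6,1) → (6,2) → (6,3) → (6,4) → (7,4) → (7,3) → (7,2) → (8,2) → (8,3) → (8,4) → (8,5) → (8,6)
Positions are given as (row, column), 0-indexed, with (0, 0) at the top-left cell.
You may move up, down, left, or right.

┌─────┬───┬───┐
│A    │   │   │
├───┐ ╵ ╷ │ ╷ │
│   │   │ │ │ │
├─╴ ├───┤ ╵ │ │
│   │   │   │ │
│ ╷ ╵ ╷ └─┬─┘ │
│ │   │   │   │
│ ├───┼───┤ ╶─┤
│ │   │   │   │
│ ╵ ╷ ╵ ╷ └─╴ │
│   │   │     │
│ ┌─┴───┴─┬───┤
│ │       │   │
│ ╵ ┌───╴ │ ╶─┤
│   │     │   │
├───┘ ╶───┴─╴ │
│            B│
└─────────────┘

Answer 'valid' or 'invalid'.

Checking path validity:
Result: All consecutive moves are passable.

valid

Correct solution:

┌─────┬───┬───┐
│A → ↓│↱ ↓│↱ ↓│
├───┐ ╵ ╷ │ ╷ │
│   │↳ ↑│↓│↑│↓│
├─╴ ├───┤ ╵ │ │
│   │   │↳ ↑│↓│
│ ╷ ╵ ╷ └─┬─┘ │
│ │   │   │↓ ↲│
│ ├───┼───┤ ╶─┤
│ │↓ ↰│↓ ↰│↳ ↓│
│ ╵ ╷ ╵ ╷ └─╴ │
│↓ ↲│↑ ↲│↑ ← ↲│
│ ┌─┴───┴─┬───┤
│↓│↱ → → ↓│   │
│ ╵ ┌───╴ │ ╶─┤
│↳ ↑│↓ ← ↲│   │
├───┘ ╶───┴─╴ │
│    ↳ → → → B│
└─────────────┘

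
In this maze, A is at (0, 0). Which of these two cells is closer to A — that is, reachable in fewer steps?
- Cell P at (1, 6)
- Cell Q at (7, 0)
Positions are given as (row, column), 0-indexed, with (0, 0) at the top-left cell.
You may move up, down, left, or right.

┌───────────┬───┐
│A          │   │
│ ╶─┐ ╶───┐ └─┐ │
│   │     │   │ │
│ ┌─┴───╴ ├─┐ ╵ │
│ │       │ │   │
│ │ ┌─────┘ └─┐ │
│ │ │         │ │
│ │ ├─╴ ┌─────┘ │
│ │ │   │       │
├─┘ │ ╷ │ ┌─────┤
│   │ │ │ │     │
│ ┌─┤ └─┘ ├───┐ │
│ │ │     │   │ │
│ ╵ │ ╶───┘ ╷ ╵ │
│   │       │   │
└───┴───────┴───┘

Shortest path A → P at (1, 6): 7 steps
Shortest path A → Q at (7, 0): 15 steps

P is closer (7 steps vs 15 steps).

Path to P:

┌───────────┬───┐
│A → → → → ↓│   │
│ ╶─┐ ╶───┐ └─┐ │
│   │     │↳ P│ │
│ ┌─┴───╴ ├─┐ ╵ │
│ │       │ │   │
│ │ ┌─────┘ └─┐ │
│ │ │         │ │
│ │ ├─╴ ┌─────┘ │
│ │ │   │       │
├─┘ │ ╷ │ ┌─────┤
│   │ │ │ │     │
│ ┌─┤ └─┘ ├───┐ │
│ │ │     │   │ │
│ ╵ │ ╶───┘ ╷ ╵ │
│   │       │   │
└───┴───────┴───┘

Path to Q:

┌───────────┬───┐
│A → ↓      │   │
│ ╶─┐ ╶───┐ └─┐ │
│   │↳ → ↓│   │ │
│ ┌─┴───╴ ├─┐ ╵ │
│ │↓ ← ← ↲│ │   │
│ │ ┌─────┘ └─┐ │
│ │↓│         │ │
│ │ ├─╴ ┌─────┘ │
│ │↓│   │       │
├─┘ │ ╷ │ ┌─────┤
│↓ ↲│ │ │ │     │
│ ┌─┤ └─┘ ├───┐ │
│↓│ │     │   │ │
│ ╵ │ ╶───┘ ╷ ╵ │
│Q  │       │   │
└───┴───────┴───┘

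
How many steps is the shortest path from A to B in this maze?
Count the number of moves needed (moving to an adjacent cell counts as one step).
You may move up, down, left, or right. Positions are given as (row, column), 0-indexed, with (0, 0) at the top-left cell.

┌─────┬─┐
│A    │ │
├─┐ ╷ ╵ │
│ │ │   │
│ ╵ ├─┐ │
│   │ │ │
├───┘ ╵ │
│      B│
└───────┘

Using BFS to find shortest path:
Start: (0, 0), End: (3, 3)
Path found:
(0,0) → (0,1) → (0,2) → (1,2) → (1,3) → (2,3) → (3,3)
Number of steps: 6

Solution:

┌─────┬─┐
│A → ↓│ │
├─┐ ╷ ╵ │
│ │ │↳ ↓│
│ ╵ ├─┐ │
│   │ │↓│
├───┘ ╵ │
│      B│
└───────┘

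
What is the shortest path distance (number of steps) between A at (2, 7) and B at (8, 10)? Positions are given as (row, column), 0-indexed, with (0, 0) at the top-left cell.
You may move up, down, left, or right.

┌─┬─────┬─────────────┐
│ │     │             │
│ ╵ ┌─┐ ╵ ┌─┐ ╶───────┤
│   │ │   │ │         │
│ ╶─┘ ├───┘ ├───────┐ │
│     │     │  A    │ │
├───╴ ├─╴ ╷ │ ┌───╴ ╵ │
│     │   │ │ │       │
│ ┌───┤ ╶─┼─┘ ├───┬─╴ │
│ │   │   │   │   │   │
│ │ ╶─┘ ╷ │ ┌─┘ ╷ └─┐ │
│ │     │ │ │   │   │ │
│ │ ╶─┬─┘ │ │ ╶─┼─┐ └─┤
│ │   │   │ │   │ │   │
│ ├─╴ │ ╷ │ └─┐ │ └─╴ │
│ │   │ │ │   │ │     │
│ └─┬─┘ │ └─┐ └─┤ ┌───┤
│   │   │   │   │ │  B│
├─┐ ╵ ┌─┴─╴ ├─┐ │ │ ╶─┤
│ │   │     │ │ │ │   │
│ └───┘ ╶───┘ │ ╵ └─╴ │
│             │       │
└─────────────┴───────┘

Finding path from (2, 7) to (8, 10):
Path: (2,7) → (2,6) → (3,6) → (4,6) → (4,5) → (5,5) → (6,5) → (7,5) → (7,6) → (8,6) → (8,7) → (9,7) → (10,7) → (10,8) → (10,9) → (10,10) → (9,10) → (9,9) → (8,9) → (8,10)
Distance: 19 steps

Solution:

┌─┬─────┬─────────────┐
│ │     │             │
│ ╵ ┌─┐ ╵ ┌─┐ ╶───────┤
│   │ │   │ │         │
│ ╶─┘ ├───┘ ├───────┐ │
│     │     │↓ A    │ │
├───╴ ├─╴ ╷ │ ┌───╴ ╵ │
│     │   │ │↓│       │
│ ┌───┤ ╶─┼─┘ ├───┬─╴ │
│ │   │   │↓ ↲│   │   │
│ │ ╶─┘ ╷ │ ┌─┘ ╷ └─┐ │
│ │     │ │↓│   │   │ │
│ │ ╶─┬─┘ │ │ ╶─┼─┐ └─┤
│ │   │   │↓│   │ │   │
│ ├─╴ │ ╷ │ └─┐ │ └─╴ │
│ │   │ │ │↳ ↓│ │     │
│ └─┬─┘ │ └─┐ └─┤ ┌───┤
│   │   │   │↳ ↓│ │↱ B│
├─┐ ╵ ┌─┴─╴ ├─┐ │ │ ╶─┤
│ │   │     │ │↓│ │↑ ↰│
│ └───┘ ╶───┘ │ ╵ └─╴ │
│             │↳ → → ↑│
└─────────────┴───────┘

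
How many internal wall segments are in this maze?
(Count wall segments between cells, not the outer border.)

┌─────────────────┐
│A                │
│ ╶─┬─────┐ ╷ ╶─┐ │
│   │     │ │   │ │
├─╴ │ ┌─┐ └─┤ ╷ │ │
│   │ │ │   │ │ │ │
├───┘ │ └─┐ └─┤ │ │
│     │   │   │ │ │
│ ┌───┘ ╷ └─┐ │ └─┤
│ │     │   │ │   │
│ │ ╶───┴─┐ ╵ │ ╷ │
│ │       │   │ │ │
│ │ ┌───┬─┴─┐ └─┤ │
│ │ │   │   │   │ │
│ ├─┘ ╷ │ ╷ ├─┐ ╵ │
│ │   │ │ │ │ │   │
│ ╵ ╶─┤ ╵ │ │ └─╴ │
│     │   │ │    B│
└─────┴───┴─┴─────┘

Counting internal wall segments:
Total internal walls: 64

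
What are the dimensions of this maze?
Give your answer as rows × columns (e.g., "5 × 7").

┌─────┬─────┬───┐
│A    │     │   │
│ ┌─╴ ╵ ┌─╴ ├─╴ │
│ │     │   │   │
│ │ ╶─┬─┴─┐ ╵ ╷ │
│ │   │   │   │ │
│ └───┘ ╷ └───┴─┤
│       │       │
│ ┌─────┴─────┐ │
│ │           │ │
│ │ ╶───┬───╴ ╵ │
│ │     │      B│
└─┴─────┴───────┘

Counting the maze dimensions:
Rows (vertical): 6
Columns (horizontal): 8
Dimensions: 6 × 8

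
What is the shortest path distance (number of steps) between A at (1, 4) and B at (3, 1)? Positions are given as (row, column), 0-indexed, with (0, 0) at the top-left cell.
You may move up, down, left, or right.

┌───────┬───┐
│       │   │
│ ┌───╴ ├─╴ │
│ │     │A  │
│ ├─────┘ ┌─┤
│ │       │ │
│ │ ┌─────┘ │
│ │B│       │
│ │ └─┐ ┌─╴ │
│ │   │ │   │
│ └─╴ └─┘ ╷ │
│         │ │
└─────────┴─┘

Finding path from (1, 4) to (3, 1):
Path: (1,4) → (2,4) → (2,3) → (2,2) → (2,1) → (3,1)
Distance: 5 steps

Solution:

┌───────┬───┐
│       │   │
│ ┌───╴ ├─╴ │
│ │     │A  │
│ ├─────┘ ┌─┤
│ │↓ ← ← ↲│ │
│ │ ┌─────┘ │
│ │B│       │
│ │ └─┐ ┌─╴ │
│ │   │ │   │
│ └─╴ └─┘ ╷ │
│         │ │
└─────────┴─┘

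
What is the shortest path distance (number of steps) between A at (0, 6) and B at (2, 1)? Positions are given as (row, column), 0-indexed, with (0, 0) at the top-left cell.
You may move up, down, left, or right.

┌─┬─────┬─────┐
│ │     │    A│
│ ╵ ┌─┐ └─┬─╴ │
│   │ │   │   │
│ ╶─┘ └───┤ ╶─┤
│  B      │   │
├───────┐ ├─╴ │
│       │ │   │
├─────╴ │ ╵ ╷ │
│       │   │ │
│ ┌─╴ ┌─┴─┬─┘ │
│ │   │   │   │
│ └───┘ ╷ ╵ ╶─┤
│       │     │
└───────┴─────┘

Finding path from (0, 6) to (2, 1):
Path: (0,6) → (1,6) → (1,5) → (2,5) → (2,6) → (3,6) → (3,5) → (4,5) → (4,4) → (3,4) → (2,4) → (2,3) → (2,2) → (2,1)
Distance: 13 steps

Solution:

┌─┬─────┬─────┐
│ │     │    A│
│ ╵ ┌─┐ └─┬─╴ │
│   │ │   │↓ ↲│
│ ╶─┘ └───┤ ╶─┤
│  B ← ← ↰│↳ ↓│
├───────┐ ├─╴ │
│       │↑│↓ ↲│
├─────╴ │ ╵ ╷ │
│       │↑ ↲│ │
│ ┌─╴ ┌─┴─┬─┘ │
│ │   │   │   │
│ └───┘ ╷ ╵ ╶─┤
│       │     │
└───────┴─────┘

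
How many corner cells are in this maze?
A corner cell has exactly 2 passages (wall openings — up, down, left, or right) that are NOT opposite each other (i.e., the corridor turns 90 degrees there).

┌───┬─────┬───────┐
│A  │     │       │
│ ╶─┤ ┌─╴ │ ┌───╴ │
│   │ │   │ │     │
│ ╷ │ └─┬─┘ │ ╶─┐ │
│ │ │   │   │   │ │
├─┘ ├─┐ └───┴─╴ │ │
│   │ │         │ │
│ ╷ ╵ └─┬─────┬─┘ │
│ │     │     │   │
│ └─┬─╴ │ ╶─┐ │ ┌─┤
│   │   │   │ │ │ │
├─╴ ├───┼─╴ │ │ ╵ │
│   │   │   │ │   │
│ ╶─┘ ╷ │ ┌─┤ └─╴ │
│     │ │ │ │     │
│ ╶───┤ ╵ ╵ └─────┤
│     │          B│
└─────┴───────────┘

Counting corner cells (2 non-opposite passages):
Total corners: 39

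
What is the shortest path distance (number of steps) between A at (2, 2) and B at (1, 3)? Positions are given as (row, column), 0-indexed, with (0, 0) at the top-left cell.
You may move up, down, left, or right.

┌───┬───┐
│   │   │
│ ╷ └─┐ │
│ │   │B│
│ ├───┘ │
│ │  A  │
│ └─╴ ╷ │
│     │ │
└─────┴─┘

Finding path from (2, 2) to (1, 3):
Path: (2,2) → (2,3) → (1,3)
Distance: 2 steps

Solution:

┌───┬───┐
│   │   │
│ ╷ └─┐ │
│ │   │B│
│ ├───┘ │
│ │  A ↑│
│ └─╴ ╷ │
│     │ │
└─────┴─┘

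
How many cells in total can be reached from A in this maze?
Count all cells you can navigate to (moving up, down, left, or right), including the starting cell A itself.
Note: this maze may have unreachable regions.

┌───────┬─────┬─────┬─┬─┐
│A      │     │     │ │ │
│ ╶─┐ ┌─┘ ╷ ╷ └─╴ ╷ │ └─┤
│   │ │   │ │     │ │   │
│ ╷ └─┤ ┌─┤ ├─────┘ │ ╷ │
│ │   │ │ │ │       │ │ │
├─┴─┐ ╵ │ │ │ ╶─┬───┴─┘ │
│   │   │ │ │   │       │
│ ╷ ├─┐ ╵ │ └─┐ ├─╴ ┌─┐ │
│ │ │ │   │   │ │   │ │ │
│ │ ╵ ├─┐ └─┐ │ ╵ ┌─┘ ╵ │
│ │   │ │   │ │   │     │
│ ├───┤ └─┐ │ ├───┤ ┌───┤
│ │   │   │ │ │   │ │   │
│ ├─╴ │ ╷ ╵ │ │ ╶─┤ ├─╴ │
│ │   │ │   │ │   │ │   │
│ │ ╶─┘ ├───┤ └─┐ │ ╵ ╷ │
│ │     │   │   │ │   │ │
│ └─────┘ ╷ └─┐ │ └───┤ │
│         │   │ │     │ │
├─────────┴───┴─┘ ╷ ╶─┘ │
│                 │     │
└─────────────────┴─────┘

Using BFS/flood-fill to find all reachable cells from A:
Maze size: 11 × 12 = 132 total cells
21 cell(s) are walled off and cannot be reached from A.
Reachable cells: 111

Reachable region (· marks reachable cells):

┌───────┬─────┬─────┬─┬─┐
│A · · ·│· · ·│· · ·│·│ │
│ ╶─┐ ┌─┘ ╷ ╷ └─╴ ╷ │ └─┤
│· ·│·│· ·│·│· · ·│·│· ·│
│ ╷ └─┤ ┌─┤ ├─────┘ │ ╷ │
│·│· ·│·│·│·│· · · ·│·│·│
├─┴─┐ ╵ │ │ │ ╶─┬───┴─┘ │
│   │· ·│·│·│· ·│· · · ·│
│ ╷ ├─┐ ╵ │ └─┐ ├─╴ ┌─┐ │
│ │ │ │· ·│· ·│·│· ·│·│·│
│ │ ╵ ├─┐ └─┐ │ ╵ ┌─┘ ╵ │
│ │   │·│· ·│·│· ·│· · ·│
│ ├───┤ └─┐ │ ├───┤ ┌───┤
│ │· ·│· ·│·│·│· ·│·│· ·│
│ ├─╴ │ ╷ ╵ │ │ ╶─┤ ├─╴ │
│ │· ·│·│· ·│·│· ·│·│· ·│
│ │ ╶─┘ ├───┤ └─┐ │ ╵ ╷ │
│ │· · ·│   │· ·│·│· ·│·│
│ └─────┘ ╷ └─┐ │ └───┤ │
│         │   │·│· · ·│·│
├─────────┴───┴─┘ ╷ ╶─┘ │
│· · · · · · · · ·│· · ·│
└─────────────────┴─────┘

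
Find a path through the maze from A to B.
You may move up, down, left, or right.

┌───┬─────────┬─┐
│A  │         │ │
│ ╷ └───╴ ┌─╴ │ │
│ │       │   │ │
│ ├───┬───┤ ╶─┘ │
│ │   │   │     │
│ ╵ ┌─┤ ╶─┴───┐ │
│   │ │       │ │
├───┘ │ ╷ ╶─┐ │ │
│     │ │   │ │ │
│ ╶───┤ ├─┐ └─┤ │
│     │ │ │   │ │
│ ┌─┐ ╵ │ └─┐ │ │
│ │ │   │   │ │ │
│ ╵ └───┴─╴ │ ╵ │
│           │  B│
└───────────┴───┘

Finding the shortest path through the maze:
Path length: 18 steps
Directions: right → down → right → right → right → up → right → right → down → left → down → right → right → down → down → down → down → down

Solution:

┌───┬─────────┬─┐
│A ↓│    ↱ → ↓│ │
│ ╷ └───╴ ┌─╴ │ │
│ │↳ → → ↑│↓ ↲│ │
│ ├───┬───┤ ╶─┘ │
│ │   │   │↳ → ↓│
│ ╵ ┌─┤ ╶─┴───┐ │
│   │ │       │↓│
├───┘ │ ╷ ╶─┐ │ │
│     │ │   │ │↓│
│ ╶───┤ ├─┐ └─┤ │
│     │ │ │   │↓│
│ ┌─┐ ╵ │ └─┐ │ │
│ │ │   │   │ │↓│
│ ╵ └───┴─╴ │ ╵ │
│           │  B│
└───────────┴───┘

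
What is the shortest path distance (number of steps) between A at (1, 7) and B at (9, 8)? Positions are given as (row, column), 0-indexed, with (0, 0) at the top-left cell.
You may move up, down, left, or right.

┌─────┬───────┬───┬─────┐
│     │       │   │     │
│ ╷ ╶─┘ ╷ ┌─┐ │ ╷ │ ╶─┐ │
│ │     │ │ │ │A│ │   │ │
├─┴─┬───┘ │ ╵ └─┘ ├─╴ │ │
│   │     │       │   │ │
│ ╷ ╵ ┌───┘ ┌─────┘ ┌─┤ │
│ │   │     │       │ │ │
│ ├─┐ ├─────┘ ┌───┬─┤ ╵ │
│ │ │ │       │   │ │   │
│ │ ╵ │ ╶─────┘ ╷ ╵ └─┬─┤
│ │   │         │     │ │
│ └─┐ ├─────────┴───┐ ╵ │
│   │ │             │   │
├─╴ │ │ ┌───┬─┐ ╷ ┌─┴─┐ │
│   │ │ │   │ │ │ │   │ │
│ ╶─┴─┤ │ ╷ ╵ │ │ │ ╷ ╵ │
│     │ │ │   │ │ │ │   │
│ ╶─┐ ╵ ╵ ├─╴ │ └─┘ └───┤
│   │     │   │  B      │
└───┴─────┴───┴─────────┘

Finding path from (1, 7) to (9, 8):
Path: (1,7) → (0,7) → (0,8) → (1,8) → (2,8) → (2,7) → (2,6) → (1,6) → (0,6) → (0,5) → (0,4) → (1,4) → (2,4) → (2,3) → (2,2) → (3,2) → (3,1) → (2,1) → (2,0) → (3,0) → (4,0) → (5,0) → (6,0) → (6,1) → (7,1) → (7,0) → (8,0) → (8,1) → (8,2) → (9,2) → (9,3) → (8,3) → (7,3) → (6,3) → (6,4) → (6,5) → (6,6) → (6,7) → (7,7) → (8,7) → (9,7) → (9,8)
Distance: 41 steps

Solution:

┌─────┬───────┬───┬─────┐
│     │  ↓ ← ↰│↱ ↓│     │
│ ╷ ╶─┘ ╷ ┌─┐ │ ╷ │ ╶─┐ │
│ │     │↓│ │↑│A│↓│   │ │
├─┴─┬───┘ │ ╵ └─┘ ├─╴ │ │
│↓ ↰│↓ ← ↲│  ↑ ← ↲│   │ │
│ ╷ ╵ ┌───┘ ┌─────┘ ┌─┤ │
│↓│↑ ↲│     │       │ │ │
│ ├─┐ ├─────┘ ┌───┬─┤ ╵ │
│↓│ │ │       │   │ │   │
│ │ ╵ │ ╶─────┘ ╷ ╵ └─┬─┤
│↓│   │         │     │ │
│ └─┐ ├─────────┴───┐ ╵ │
│↳ ↓│ │↱ → → → ↓    │   │
├─╴ │ │ ┌───┬─┐ ╷ ┌─┴─┐ │
│↓ ↲│ │↑│   │ │↓│ │   │ │
│ ╶─┴─┤ │ ╷ ╵ │ │ │ ╷ ╵ │
│↳ → ↓│↑│ │   │↓│ │ │   │
│ ╶─┐ ╵ ╵ ├─╴ │ └─┘ └───┤
│   │↳ ↑  │   │↳ B      │
└───┴─────┴───┴─────────┘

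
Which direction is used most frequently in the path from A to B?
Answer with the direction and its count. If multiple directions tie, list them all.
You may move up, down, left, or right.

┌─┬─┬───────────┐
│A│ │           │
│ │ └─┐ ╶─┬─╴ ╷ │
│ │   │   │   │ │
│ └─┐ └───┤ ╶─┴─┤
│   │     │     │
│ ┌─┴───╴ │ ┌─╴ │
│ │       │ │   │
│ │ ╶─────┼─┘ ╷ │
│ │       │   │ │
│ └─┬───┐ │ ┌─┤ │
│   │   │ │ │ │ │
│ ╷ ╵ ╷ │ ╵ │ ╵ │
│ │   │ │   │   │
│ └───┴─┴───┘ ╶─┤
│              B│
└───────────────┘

Directions: down, down, down, down, down, down, down, right, right, right, right, right, right, right
Counts: {'down': 7, 'right': 7}
Most common: down and right (tied at 7 times each)

Solution:

┌─┬─┬───────────┐
│A│ │           │
│ │ └─┐ ╶─┬─╴ ╷ │
│↓│   │   │   │ │
│ └─┐ └───┤ ╶─┴─┤
│↓  │     │     │
│ ┌─┴───╴ │ ┌─╴ │
│↓│       │ │   │
│ │ ╶─────┼─┘ ╷ │
│↓│       │   │ │
│ └─┬───┐ │ ┌─┤ │
│↓  │   │ │ │ │ │
│ ╷ ╵ ╷ │ ╵ │ ╵ │
│↓│   │ │   │   │
│ └───┴─┴───┘ ╶─┤
│↳ → → → → → → B│
└───────────────┘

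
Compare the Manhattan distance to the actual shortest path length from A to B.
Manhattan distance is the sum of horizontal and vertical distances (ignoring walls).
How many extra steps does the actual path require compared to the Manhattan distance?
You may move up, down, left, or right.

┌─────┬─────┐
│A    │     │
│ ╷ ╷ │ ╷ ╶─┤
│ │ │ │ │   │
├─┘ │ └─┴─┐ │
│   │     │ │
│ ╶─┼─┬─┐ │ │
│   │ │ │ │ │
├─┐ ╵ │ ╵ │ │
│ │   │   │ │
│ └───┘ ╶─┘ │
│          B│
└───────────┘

Manhattan distance: |5 - 0| + |5 - 0| = 10
Actual path length: 12
Extra steps: 12 - 10 = 2

Solution:

┌─────┬─────┐
│A → ↓│     │
│ ╷ ╷ │ ╷ ╶─┤
│ │ │↓│ │   │
├─┘ │ └─┴─┐ │
│   │↳ → ↓│ │
│ ╶─┼─┬─┐ │ │
│   │ │ │↓│ │
├─┐ ╵ │ ╵ │ │
│ │   │↓ ↲│ │
│ └───┘ ╶─┘ │
│      ↳ → B│
└───────────┘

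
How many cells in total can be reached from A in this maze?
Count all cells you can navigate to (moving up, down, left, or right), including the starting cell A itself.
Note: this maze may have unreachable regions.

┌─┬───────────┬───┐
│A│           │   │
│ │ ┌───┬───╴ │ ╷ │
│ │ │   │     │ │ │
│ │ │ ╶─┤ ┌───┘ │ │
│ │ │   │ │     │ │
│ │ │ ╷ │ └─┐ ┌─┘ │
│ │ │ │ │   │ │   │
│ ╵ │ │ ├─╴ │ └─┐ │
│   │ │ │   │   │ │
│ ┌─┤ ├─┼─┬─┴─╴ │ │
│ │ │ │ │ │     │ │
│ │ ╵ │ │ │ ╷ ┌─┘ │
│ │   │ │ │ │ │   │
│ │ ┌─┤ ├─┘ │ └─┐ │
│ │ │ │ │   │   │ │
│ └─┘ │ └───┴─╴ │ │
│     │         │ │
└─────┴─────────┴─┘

Using BFS/flood-fill to find all reachable cells from A:
Maze size: 9 × 9 = 81 total cells
51 cell(s) are walled off and cannot be reached from A.
Reachable cells: 30

Reachable region (· marks reachable cells):

┌─┬───────────┬───┐
│A│· · · · · ·│   │
│ │ ┌───┬───╴ │ ╷ │
│·│·│   │· · ·│ │ │
│ │ │ ╶─┤ ┌───┘ │ │
│·│·│   │·│     │ │
│ │ │ ╷ │ └─┐ ┌─┘ │
│·│·│ │ │· ·│ │   │
│ ╵ │ │ ├─╴ │ └─┐ │
│· ·│ │ │· ·│   │ │
│ ┌─┤ ├─┼─┬─┴─╴ │ │
│·│ │ │ │ │     │ │
│ │ ╵ │ │ │ ╷ ┌─┘ │
│·│   │ │ │ │ │   │
│ │ ┌─┤ ├─┘ │ └─┐ │
│·│ │·│ │   │   │ │
│ └─┘ │ └───┴─╴ │ │
│· · ·│         │ │
└─────┴─────────┴─┘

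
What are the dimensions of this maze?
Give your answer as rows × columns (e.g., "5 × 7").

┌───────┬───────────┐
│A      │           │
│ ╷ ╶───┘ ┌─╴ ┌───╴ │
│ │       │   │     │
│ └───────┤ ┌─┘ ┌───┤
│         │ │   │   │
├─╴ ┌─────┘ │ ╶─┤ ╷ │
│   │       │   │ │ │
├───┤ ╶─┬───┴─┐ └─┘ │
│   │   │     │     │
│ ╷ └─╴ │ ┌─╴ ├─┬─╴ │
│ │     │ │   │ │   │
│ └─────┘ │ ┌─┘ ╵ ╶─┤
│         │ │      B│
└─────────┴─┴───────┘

Counting the maze dimensions:
Rows (vertical): 7
Columns (horizontal): 10
Dimensions: 7 × 10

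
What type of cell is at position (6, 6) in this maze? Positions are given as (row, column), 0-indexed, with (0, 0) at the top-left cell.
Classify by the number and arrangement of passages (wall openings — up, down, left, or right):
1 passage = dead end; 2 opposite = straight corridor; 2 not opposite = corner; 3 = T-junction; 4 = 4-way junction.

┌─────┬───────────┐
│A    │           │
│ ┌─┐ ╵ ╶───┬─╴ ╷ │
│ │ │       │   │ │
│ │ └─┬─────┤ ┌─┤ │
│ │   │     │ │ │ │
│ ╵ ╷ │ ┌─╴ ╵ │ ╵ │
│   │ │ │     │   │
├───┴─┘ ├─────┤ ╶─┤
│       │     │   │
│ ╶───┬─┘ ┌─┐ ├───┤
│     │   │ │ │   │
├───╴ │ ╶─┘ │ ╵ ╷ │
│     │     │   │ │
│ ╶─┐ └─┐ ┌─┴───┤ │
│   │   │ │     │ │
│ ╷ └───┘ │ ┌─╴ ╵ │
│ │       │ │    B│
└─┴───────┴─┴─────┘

Checking cell at (6, 6):
Number of passages: 2
Cell type: corner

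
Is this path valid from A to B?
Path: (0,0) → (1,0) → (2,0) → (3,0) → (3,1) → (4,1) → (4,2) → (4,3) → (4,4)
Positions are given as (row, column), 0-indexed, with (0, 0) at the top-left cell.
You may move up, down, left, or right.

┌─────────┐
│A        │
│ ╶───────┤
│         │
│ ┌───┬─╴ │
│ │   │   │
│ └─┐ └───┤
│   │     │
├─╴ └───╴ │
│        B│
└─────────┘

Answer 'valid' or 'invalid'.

Checking path validity:
Result: All consecutive moves are passable.

valid

Correct solution:

┌─────────┐
│A        │
│ ╶───────┤
│↓        │
│ ┌───┬─╴ │
│↓│   │   │
│ └─┐ └───┤
│↳ ↓│     │
├─╴ └───╴ │
│  ↳ → → B│
└─────────┘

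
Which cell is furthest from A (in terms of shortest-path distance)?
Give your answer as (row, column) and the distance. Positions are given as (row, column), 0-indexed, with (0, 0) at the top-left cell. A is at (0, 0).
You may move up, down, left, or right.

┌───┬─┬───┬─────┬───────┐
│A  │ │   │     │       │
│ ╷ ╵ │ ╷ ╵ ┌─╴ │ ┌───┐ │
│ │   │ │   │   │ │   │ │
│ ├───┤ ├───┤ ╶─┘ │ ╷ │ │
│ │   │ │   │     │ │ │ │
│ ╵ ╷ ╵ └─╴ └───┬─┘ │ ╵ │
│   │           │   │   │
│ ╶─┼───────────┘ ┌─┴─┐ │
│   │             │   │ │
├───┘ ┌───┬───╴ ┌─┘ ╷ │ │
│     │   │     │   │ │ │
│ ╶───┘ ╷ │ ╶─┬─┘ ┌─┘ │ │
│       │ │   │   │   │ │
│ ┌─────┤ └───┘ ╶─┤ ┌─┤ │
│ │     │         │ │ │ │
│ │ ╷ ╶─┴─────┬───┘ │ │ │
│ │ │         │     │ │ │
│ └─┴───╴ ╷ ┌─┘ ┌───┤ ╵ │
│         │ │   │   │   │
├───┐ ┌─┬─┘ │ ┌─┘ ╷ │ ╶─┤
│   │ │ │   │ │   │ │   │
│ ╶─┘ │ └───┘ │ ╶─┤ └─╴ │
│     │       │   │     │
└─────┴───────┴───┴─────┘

Computing BFS distances from A to all cells:
Furthest cell: (10, 3)
Distance: 79 steps

Path from A to the furthest cell:

┌───┬─┬───┬─────┬───────┐
│A  │ │↱ ↓│↱ → ↓│↱ → → ↓│
│ ╷ ╵ │ ╷ ╵ ┌─╴ │ ┌───┐ │
│↓│   │↑│↳ ↑│↓ ↲│↑│↓ ↰│↓│
│ ├───┤ ├───┤ ╶─┘ │ ╷ │ │
│↓│↱ ↓│↑│   │↳ → ↑│↓│↑│↓│
│ ╵ ╷ ╵ └─╴ └───┬─┘ │ ╵ │
│↳ ↑│↳ ↑        │↓ ↲│↑ ↲│
│ ╶─┼───────────┘ ┌─┴─┐ │
│   │↓ ← ← ← ← ← ↲│↱ ↓│ │
├───┘ ┌───┬───╴ ┌─┘ ╷ │ │
│↓ ← ↲│↱ ↓│     │↱ ↑│↓│ │
│ ╶───┘ ╷ │ ╶─┬─┘ ┌─┘ │ │
│↳ → → ↑│↓│   │↱ ↑│↓ ↲│ │
│ ┌─────┤ └───┘ ╶─┤ ┌─┤ │
│ │     │↳ → → ↑  │↓│ │ │
│ │ ╷ ╶─┴─────┬───┘ │ │ │
│ │ │         │↓ ← ↲│ │ │
│ └─┴───╴ ╷ ┌─┘ ┌───┤ ╵ │
│         │ │↓ ↲│   │   │
├───┐ ┌─┬─┘ │ ┌─┘ ╷ │ ╶─┤
│   │ │B│   │↓│   │ │   │
│ ╶─┘ │ └───┘ │ ╶─┤ └─╴ │
│     │↑ ← ← ↲│   │     │
└─────┴───────┴───┴─────┘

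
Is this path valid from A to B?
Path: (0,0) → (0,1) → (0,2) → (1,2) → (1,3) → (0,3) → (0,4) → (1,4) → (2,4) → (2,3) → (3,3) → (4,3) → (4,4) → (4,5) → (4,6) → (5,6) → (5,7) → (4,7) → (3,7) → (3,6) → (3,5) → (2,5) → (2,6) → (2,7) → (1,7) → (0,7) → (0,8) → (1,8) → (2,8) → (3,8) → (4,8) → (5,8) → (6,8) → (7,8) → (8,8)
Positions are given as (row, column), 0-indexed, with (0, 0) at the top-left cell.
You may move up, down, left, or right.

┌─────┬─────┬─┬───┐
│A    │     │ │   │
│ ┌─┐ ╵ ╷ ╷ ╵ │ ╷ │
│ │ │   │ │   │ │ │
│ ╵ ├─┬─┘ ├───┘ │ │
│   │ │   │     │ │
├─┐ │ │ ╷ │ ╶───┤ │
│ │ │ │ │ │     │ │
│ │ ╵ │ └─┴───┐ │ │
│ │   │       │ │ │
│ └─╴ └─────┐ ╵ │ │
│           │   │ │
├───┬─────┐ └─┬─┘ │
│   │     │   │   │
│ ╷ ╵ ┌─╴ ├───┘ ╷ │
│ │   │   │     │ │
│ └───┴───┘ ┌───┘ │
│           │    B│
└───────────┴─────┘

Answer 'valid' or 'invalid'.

Checking path validity:
Result: All consecutive moves are passable.

valid

Correct solution:

┌─────┬─────┬─┬───┐
│A → ↓│↱ ↓  │ │↱ ↓│
│ ┌─┐ ╵ ╷ ╷ ╵ │ ╷ │
│ │ │↳ ↑│↓│   │↑│↓│
│ ╵ ├─┬─┘ ├───┘ │ │
│   │ │↓ ↲│↱ → ↑│↓│
├─┐ │ │ ╷ │ ╶───┤ │
│ │ │ │↓│ │↑ ← ↰│↓│
│ │ ╵ │ └─┴───┐ │ │
│ │   │↳ → → ↓│↑│↓│
│ └─╴ └─────┐ ╵ │ │
│           │↳ ↑│↓│
├───┬─────┐ └─┬─┘ │
│   │     │   │  ↓│
│ ╷ ╵ ┌─╴ ├───┘ ╷ │
│ │   │   │     │↓│
│ └───┴───┘ ┌───┘ │
│           │    B│
└───────────┴─────┘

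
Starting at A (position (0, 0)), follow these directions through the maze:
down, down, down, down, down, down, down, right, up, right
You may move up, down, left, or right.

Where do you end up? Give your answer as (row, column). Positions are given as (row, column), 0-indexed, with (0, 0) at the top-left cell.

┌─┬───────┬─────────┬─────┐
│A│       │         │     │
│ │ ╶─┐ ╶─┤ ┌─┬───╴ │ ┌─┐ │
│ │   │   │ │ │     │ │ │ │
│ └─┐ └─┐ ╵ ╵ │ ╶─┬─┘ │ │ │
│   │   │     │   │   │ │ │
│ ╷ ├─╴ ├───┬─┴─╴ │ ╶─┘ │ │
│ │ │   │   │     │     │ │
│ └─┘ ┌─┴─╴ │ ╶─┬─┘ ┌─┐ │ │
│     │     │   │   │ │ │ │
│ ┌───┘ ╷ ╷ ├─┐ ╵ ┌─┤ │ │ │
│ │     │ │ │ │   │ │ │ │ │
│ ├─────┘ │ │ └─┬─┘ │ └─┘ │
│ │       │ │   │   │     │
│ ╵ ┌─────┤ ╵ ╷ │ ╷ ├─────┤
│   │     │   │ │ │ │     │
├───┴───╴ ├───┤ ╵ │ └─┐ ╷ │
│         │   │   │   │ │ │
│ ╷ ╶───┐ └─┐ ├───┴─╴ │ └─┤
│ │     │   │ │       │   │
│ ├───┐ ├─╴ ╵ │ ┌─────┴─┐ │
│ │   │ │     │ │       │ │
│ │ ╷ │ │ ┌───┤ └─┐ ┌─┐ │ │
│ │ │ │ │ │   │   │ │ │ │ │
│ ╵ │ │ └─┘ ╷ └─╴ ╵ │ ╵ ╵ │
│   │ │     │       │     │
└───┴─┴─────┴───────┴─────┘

Following directions step by step:
Start: (0, 0)
  down: (0, 0) → (1, 0)
  down: (1, 0) → (2, 0)
  down: (2, 0) → (3, 0)
  down: (3, 0) → (4, 0)
  down: (4, 0) → (5, 0)
  down: (5, 0) → (6, 0)
  down: (6, 0) → (7, 0)
  right: (7, 0) → (7, 1)
  up: (7, 1) → (6, 1)
  right: (6, 1) → (6, 2)
Final position: (6, 2)

Path taken:

┌─┬───────┬─────────┬─────┐
│A│       │         │     │
│ │ ╶─┐ ╶─┤ ┌─┬───╴ │ ┌─┐ │
│↓│   │   │ │ │     │ │ │ │
│ └─┐ └─┐ ╵ ╵ │ ╶─┬─┘ │ │ │
│↓  │   │     │   │   │ │ │
│ ╷ ├─╴ ├───┬─┴─╴ │ ╶─┘ │ │
│↓│ │   │   │     │     │ │
│ └─┘ ┌─┴─╴ │ ╶─┬─┘ ┌─┐ │ │
│↓    │     │   │   │ │ │ │
│ ┌───┘ ╷ ╷ ├─┐ ╵ ┌─┤ │ │ │
│↓│     │ │ │ │   │ │ │ │ │
│ ├─────┘ │ │ └─┬─┘ │ └─┘ │
│↓│↱ B    │ │   │   │     │
│ ╵ ┌─────┤ ╵ ╷ │ ╷ ├─────┤
│↳ ↑│     │   │ │ │ │     │
├───┴───╴ ├───┤ ╵ │ └─┐ ╷ │
│         │   │   │   │ │ │
│ ╷ ╶───┐ └─┐ ├───┴─╴ │ └─┤
│ │     │   │ │       │   │
│ ├───┐ ├─╴ ╵ │ ┌─────┴─┐ │
│ │   │ │     │ │       │ │
│ │ ╷ │ │ ┌───┤ └─┐ ┌─┐ │ │
│ │ │ │ │ │   │   │ │ │ │ │
│ ╵ │ │ └─┘ ╷ └─╴ ╵ │ ╵ ╵ │
│   │ │     │       │     │
└───┴─┴─────┴───────┴─────┘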